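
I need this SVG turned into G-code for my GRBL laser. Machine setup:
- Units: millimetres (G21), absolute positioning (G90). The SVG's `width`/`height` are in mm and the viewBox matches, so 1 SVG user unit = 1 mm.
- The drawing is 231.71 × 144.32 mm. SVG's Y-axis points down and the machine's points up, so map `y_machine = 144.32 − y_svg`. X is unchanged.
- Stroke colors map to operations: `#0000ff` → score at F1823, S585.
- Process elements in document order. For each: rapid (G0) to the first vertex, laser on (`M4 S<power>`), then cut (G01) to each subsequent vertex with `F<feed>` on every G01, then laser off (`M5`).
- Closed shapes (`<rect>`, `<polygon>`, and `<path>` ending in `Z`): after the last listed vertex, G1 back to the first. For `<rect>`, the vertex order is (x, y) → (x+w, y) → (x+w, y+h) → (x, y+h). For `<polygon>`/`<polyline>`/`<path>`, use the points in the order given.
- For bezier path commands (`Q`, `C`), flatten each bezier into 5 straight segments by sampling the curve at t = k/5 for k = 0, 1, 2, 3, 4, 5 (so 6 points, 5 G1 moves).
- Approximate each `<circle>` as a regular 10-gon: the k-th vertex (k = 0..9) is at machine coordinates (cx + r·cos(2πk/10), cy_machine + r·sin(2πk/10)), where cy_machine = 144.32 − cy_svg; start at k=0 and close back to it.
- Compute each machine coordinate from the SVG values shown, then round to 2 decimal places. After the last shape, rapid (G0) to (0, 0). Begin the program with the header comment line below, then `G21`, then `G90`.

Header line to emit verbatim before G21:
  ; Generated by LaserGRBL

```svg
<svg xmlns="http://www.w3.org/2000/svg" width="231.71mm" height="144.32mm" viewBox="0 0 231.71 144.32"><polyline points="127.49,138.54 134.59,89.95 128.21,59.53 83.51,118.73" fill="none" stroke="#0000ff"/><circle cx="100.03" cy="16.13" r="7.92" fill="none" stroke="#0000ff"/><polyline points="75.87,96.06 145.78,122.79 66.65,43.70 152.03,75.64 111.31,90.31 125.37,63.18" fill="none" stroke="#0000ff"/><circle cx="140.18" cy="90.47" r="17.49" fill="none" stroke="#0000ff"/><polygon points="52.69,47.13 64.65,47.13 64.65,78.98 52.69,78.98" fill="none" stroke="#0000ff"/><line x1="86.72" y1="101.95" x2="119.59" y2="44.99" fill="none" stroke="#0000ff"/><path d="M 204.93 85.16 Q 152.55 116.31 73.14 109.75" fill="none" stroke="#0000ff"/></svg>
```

1 u = 1 mm; y_m = 144.32 − y.

[1] `<polyline>` open polyline, #0000ff→score S585 F1823: (127.49,5.78) → (134.59,54.37) → (128.21,84.79) → (83.51,25.59)

[2] `<circle>` circle, #0000ff→score S585 F1823: (107.95,128.19) → (106.44,132.85) → (102.48,135.72) → (97.58,135.72) → (93.62,132.85) → (92.11,128.19) → (93.62,123.53) → (97.58,120.66) → (102.48,120.66) → (106.44,123.53) → (107.95,128.19) (closed)

[3] `<polyline>` open polyline, #0000ff→score S585 F1823: (75.87,48.26) → (145.78,21.53) → (66.65,100.62) → (152.03,68.68) → (111.31,54.01) → (125.37,81.14)

[4] `<circle>` circle, #0000ff→score S585 F1823: (157.67,53.85) → (154.33,64.13) → (145.58,70.48) → (134.78,70.48) → (126.03,64.13) → (122.69,53.85) → (126.03,43.57) → (134.78,37.22) → (145.58,37.22) → (154.33,43.57) → (157.67,53.85) (closed)

[5] `<polygon>` rectangle, #0000ff→score S585 F1823: (52.69,97.19) → (64.65,97.19) → (64.65,65.34) → (52.69,65.34) → (52.69,97.19) (closed)

[6] `<line>` line segment, #0000ff→score S585 F1823: (86.72,42.37) → (119.59,99.33)

[7] `<path>` quadratic bezier, #0000ff→score S585 F1823: (204.93,59.16) → (182.90,48.21) → (158.70,40.27) → (132.34,35.36) → (103.82,33.45) → (73.14,34.57)

; Generated by LaserGRBL
G21
G90
G0 X127.49 Y5.78
M4 S585
G01 X134.59 Y54.37 F1823
G01 X128.21 Y84.79 F1823
G01 X83.51 Y25.59 F1823
M5
G0 X107.95 Y128.19
M4 S585
G01 X106.44 Y132.85 F1823
G01 X102.48 Y135.72 F1823
G01 X97.58 Y135.72 F1823
G01 X93.62 Y132.85 F1823
G01 X92.11 Y128.19 F1823
G01 X93.62 Y123.53 F1823
G01 X97.58 Y120.66 F1823
G01 X102.48 Y120.66 F1823
G01 X106.44 Y123.53 F1823
G01 X107.95 Y128.19 F1823
M5
G0 X75.87 Y48.26
M4 S585
G01 X145.78 Y21.53 F1823
G01 X66.65 Y100.62 F1823
G01 X152.03 Y68.68 F1823
G01 X111.31 Y54.01 F1823
G01 X125.37 Y81.14 F1823
M5
G0 X157.67 Y53.85
M4 S585
G01 X154.33 Y64.13 F1823
G01 X145.58 Y70.48 F1823
G01 X134.78 Y70.48 F1823
G01 X126.03 Y64.13 F1823
G01 X122.69 Y53.85 F1823
G01 X126.03 Y43.57 F1823
G01 X134.78 Y37.22 F1823
G01 X145.58 Y37.22 F1823
G01 X154.33 Y43.57 F1823
G01 X157.67 Y53.85 F1823
M5
G0 X52.69 Y97.19
M4 S585
G01 X64.65 Y97.19 F1823
G01 X64.65 Y65.34 F1823
G01 X52.69 Y65.34 F1823
G01 X52.69 Y97.19 F1823
M5
G0 X86.72 Y42.37
M4 S585
G01 X119.59 Y99.33 F1823
M5
G0 X204.93 Y59.16
M4 S585
G01 X182.90 Y48.21 F1823
G01 X158.70 Y40.27 F1823
G01 X132.34 Y35.36 F1823
G01 X103.82 Y33.45 F1823
G01 X73.14 Y34.57 F1823
M5
G0 X0.00 Y0.00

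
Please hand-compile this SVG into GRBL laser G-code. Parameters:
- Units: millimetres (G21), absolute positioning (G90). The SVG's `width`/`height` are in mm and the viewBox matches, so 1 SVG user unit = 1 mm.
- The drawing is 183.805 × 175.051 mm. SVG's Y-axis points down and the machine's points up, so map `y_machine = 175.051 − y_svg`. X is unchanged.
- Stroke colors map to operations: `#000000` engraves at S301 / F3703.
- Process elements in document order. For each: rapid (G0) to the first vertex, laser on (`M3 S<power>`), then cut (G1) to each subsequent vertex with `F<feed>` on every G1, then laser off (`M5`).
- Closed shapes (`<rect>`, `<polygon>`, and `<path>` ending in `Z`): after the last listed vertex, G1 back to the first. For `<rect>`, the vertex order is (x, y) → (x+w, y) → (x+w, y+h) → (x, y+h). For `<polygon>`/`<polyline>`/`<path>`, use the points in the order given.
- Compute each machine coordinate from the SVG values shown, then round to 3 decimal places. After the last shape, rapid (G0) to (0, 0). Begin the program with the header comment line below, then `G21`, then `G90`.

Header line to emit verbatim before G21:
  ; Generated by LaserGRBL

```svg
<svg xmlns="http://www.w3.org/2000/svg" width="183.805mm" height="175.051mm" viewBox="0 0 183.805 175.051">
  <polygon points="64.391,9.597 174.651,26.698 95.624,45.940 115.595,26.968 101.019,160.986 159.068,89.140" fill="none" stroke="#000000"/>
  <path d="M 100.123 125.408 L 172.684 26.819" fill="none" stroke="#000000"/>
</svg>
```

; Generated by LaserGRBL
G21
G90
G0 X64.391 Y165.454
M3 S301
G1 X174.651 Y148.353 F3703
G1 X95.624 Y129.111 F3703
G1 X115.595 Y148.083 F3703
G1 X101.019 Y14.065 F3703
G1 X159.068 Y85.911 F3703
G1 X64.391 Y165.454 F3703
M5
G0 X100.123 Y49.643
M3 S301
G1 X172.684 Y148.232 F3703
M5
G0 X0.000 Y0.000

Since the viewBox matches the mm dimensions, user units are millimetres directly. The only transform is the Y-flip y_m = 175.051 − y_svg.

Shape 1 is a closed polygon drawn with `<polygon>`. Its stroke #000000 means engrave at S301, F3703. After flipping Y the toolpath is (64.391,165.454) → (174.651,148.353) → (95.624,129.111) → (115.595,148.083) → (101.019,14.065) → (159.068,85.911) → (64.391,165.454), returning to the start.

Shape 2 is a line segment drawn with `<path>`. Its stroke #000000 means engrave at S301, F3703. After flipping Y the toolpath is (100.123,49.643) → (172.684,148.232).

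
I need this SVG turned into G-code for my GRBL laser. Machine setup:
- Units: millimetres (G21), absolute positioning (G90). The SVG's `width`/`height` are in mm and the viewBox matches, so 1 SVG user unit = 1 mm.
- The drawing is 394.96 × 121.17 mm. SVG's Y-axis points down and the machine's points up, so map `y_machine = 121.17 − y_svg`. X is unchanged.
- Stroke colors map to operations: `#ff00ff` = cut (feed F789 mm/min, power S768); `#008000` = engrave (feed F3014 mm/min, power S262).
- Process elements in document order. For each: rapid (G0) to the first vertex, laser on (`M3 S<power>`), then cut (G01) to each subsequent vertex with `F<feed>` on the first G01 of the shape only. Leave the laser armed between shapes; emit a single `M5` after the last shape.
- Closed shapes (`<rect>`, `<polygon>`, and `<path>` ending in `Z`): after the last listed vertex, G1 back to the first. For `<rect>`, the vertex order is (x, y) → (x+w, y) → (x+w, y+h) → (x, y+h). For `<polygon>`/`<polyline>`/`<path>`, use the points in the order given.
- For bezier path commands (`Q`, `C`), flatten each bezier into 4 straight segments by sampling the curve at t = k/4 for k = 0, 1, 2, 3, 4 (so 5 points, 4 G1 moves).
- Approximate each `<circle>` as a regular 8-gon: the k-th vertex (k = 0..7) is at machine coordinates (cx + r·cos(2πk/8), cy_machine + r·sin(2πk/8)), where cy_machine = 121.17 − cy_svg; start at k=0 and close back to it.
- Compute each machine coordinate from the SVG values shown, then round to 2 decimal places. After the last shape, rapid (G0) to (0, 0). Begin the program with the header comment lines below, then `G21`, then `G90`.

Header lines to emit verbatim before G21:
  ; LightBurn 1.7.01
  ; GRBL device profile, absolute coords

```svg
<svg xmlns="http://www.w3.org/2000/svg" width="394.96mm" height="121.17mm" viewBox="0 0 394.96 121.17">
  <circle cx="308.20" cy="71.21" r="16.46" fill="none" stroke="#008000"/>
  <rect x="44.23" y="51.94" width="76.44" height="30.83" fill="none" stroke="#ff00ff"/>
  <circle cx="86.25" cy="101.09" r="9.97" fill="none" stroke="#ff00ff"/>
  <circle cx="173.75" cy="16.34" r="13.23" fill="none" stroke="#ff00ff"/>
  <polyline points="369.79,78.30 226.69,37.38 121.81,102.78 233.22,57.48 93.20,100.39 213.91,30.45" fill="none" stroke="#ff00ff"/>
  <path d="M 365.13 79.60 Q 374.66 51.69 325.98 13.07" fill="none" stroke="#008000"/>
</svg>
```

; LightBurn 1.7.01
; GRBL device profile, absolute coords
G21
G90
G0 X324.66 Y49.96
M3 S262
G01 X319.84 Y61.60 F3014
G01 X308.20 Y66.42
G01 X296.56 Y61.60
G01 X291.74 Y49.96
G01 X296.56 Y38.32
G01 X308.20 Y33.50
G01 X319.84 Y38.32
G01 X324.66 Y49.96
G0 X44.23 Y69.23
M3 S768
G01 X120.67 Y69.23 F789
G01 X120.67 Y38.40
G01 X44.23 Y38.40
G01 X44.23 Y69.23
G0 X96.22 Y20.08
M3 S768
G01 X93.30 Y27.13 F789
G01 X86.25 Y30.05
G01 X79.20 Y27.13
G01 X76.28 Y20.08
G01 X79.20 Y13.03
G01 X86.25 Y10.11
G01 X93.30 Y13.03
G01 X96.22 Y20.08
G0 X186.98 Y104.83
M3 S768
G01 X183.11 Y114.19 F789
G01 X173.75 Y118.06
G01 X164.39 Y114.19
G01 X160.52 Y104.83
G01 X164.39 Y95.47
G01 X173.75 Y91.60
G01 X183.11 Y95.47
G01 X186.98 Y104.83
G0 X369.79 Y42.87
M3 S768
G01 X226.69 Y83.79 F789
G01 X121.81 Y18.39
G01 X233.22 Y63.69
G01 X93.20 Y20.78
G01 X213.91 Y90.72
G0 X365.13 Y41.57
M3 S262
G01 X366.26 Y56.19 F3014
G01 X360.11 Y72.16
G01 X346.68 Y89.46
G01 X325.98 Y108.10
M5
G0 X0.00 Y0.00

1 u = 1 mm; y_m = 121.17 − y.

[1] `<circle>` circle, #008000→engrave S262 F3014: (324.66,49.96) → (319.84,61.60) → (308.20,66.42) → (296.56,61.60) → (291.74,49.96) → (296.56,38.32) → (308.20,33.50) → (319.84,38.32) → (324.66,49.96) (closed)

[2] `<rect>` rectangle, #ff00ff→cut S768 F789: (44.23,69.23) → (120.67,69.23) → (120.67,38.40) → (44.23,38.40) → (44.23,69.23) (closed)

[3] `<circle>` circle, #ff00ff→cut S768 F789: (96.22,20.08) → (93.30,27.13) → (86.25,30.05) → (79.20,27.13) → (76.28,20.08) → (79.20,13.03) → (86.25,10.11) → (93.30,13.03) → (96.22,20.08) (closed)

[4] `<circle>` circle, #ff00ff→cut S768 F789: (186.98,104.83) → (183.11,114.19) → (173.75,118.06) → (164.39,114.19) → (160.52,104.83) → (164.39,95.47) → (173.75,91.60) → (183.11,95.47) → (186.98,104.83) (closed)

[5] `<polyline>` open polyline, #ff00ff→cut S768 F789: (369.79,42.87) → (226.69,83.79) → (121.81,18.39) → (233.22,63.69) → (93.20,20.78) → (213.91,90.72)

[6] `<path>` quadratic bezier, #008000→engrave S262 F3014: (365.13,41.57) → (366.26,56.19) → (360.11,72.16) → (346.68,89.46) → (325.98,108.10)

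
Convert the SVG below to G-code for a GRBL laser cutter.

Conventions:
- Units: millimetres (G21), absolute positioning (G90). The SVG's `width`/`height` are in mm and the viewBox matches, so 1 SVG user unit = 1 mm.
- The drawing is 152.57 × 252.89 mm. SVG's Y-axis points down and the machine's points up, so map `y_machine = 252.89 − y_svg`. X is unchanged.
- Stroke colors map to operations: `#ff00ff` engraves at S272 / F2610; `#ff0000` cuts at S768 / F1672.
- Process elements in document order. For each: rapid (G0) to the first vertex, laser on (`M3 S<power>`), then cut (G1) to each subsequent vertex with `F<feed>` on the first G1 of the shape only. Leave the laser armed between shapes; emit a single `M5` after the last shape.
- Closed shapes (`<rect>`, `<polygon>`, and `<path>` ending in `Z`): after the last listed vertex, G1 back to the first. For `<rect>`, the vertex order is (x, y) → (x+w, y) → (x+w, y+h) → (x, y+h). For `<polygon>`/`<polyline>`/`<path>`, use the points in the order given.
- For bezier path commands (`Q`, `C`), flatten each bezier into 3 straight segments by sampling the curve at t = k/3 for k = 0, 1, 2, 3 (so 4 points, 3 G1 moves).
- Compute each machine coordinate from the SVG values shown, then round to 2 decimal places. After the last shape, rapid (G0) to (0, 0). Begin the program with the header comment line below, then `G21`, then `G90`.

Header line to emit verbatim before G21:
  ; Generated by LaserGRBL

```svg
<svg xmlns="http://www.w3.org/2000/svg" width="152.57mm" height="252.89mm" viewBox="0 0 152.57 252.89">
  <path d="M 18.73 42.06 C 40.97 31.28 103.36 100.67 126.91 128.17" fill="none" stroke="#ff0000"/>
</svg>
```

viewBox `0 0 152.57 252.89` with mm width/height → 1 unit = 1 mm. Flip: y_m = 252.89 − y_svg.

**Shape 1** — `<path>` cubic bezier, stroke `#ff0000` → cut (S768, F1672). Control points (SVG): P0=(18.73,42.06), P1=(40.97,31.28), P2=(103.36,100.67), P3=(126.91,128.17); sampled at t=k/3. Machine vertices: (18.73,210.83) → (51.43,199.41) → (93.34,161.66) → (126.91,124.72). Open path.

; Generated by LaserGRBL
G21
G90
G0 X18.73 Y210.83
M3 S768
G1 X51.43 Y199.41 F1672
G1 X93.34 Y161.66
G1 X126.91 Y124.72
M5
G0 X0.00 Y0.00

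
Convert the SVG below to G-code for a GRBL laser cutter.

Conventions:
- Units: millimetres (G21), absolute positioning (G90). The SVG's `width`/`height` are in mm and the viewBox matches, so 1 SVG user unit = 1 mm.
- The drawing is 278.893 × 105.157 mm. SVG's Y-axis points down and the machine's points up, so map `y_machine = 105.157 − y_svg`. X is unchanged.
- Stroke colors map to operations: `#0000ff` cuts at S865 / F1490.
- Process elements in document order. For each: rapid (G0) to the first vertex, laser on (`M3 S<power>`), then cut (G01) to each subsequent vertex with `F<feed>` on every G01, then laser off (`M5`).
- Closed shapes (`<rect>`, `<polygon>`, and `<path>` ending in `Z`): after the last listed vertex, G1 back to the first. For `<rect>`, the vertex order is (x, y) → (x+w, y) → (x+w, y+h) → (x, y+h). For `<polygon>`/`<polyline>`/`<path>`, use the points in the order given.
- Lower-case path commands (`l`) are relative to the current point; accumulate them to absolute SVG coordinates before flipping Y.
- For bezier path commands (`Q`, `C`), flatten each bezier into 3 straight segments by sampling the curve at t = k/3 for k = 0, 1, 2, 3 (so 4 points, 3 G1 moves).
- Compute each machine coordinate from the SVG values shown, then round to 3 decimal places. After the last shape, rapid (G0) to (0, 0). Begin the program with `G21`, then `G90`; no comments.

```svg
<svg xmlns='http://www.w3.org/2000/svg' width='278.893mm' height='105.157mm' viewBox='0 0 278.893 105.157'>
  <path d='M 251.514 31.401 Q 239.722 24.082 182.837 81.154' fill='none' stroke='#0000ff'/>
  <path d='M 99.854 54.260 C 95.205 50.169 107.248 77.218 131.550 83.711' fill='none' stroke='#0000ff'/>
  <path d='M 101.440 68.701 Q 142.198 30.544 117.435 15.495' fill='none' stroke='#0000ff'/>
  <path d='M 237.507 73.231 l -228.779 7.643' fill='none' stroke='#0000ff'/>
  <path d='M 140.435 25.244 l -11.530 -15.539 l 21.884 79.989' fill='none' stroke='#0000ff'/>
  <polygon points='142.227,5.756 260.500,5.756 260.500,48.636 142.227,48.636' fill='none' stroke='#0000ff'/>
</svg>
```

1 u = 1 mm; y_m = 105.157 − y.

[1] `<path>` quadratic bezier, #0000ff→cut S865 F1490: (251.514,73.756) → (238.642,71.481) → (215.750,54.896) → (182.837,24.003)

[2] `<path>` cubic bezier, #0000ff→cut S865 F1490: (99.854,50.897) → (100.605,46.523) → (111.499,32.876) → (131.550,21.446)

[3] `<path>` quadratic bezier, #0000ff→cut S865 F1490: (101.440,36.456) → (121.332,59.326) → (126.664,77.062) → (117.435,89.662)

[4] `<path>` line segment, #0000ff→cut S865 F1490: (237.507,31.926) → (8.728,24.283)

[5] `<path>` open polyline, #0000ff→cut S865 F1490: (140.435,79.913) → (128.905,95.452) → (150.789,15.463)

[6] `<polygon>` rectangle, #0000ff→cut S865 F1490: (142.227,99.401) → (260.500,99.401) → (260.500,56.521) → (142.227,56.521) → (142.227,99.401) (closed)

G21
G90
G0 X251.514 Y73.756
M3 S865
G01 X238.642 Y71.481 F1490
G01 X215.750 Y54.896 F1490
G01 X182.837 Y24.003 F1490
M5
G0 X99.854 Y50.897
M3 S865
G01 X100.605 Y46.523 F1490
G01 X111.499 Y32.876 F1490
G01 X131.550 Y21.446 F1490
M5
G0 X101.440 Y36.456
M3 S865
G01 X121.332 Y59.326 F1490
G01 X126.664 Y77.062 F1490
G01 X117.435 Y89.662 F1490
M5
G0 X237.507 Y31.926
M3 S865
G01 X8.728 Y24.283 F1490
M5
G0 X140.435 Y79.913
M3 S865
G01 X128.905 Y95.452 F1490
G01 X150.789 Y15.463 F1490
M5
G0 X142.227 Y99.401
M3 S865
G01 X260.500 Y99.401 F1490
G01 X260.500 Y56.521 F1490
G01 X142.227 Y56.521 F1490
G01 X142.227 Y99.401 F1490
M5
G0 X0.000 Y0.000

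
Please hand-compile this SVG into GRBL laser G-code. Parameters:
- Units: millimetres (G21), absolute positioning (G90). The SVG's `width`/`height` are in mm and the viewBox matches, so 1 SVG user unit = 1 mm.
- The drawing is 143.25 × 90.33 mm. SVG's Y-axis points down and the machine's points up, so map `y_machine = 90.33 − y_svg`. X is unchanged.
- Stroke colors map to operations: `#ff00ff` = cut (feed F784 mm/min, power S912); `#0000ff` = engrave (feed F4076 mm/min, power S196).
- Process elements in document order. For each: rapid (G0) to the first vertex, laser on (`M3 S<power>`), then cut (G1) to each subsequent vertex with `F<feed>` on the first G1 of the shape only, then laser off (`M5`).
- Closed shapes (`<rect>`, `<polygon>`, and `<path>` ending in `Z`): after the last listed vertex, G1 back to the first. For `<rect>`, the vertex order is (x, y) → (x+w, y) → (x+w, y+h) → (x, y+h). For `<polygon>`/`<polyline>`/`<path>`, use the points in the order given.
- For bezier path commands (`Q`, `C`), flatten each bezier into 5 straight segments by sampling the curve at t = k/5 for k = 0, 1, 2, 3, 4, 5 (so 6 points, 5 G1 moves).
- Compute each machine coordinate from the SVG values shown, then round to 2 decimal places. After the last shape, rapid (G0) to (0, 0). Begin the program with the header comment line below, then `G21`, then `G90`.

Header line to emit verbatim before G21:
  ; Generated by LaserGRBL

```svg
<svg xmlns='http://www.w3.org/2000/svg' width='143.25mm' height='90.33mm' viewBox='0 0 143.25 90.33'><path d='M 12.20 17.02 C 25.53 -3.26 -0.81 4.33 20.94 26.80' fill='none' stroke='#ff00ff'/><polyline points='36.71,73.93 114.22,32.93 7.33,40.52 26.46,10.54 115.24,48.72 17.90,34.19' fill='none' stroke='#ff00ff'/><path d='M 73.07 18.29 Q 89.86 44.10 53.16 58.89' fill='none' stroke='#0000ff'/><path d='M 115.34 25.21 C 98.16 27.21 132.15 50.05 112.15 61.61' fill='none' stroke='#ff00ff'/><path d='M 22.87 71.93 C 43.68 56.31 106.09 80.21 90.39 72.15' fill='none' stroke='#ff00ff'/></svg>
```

; Generated by LaserGRBL
G21
G90
G0 X12.20 Y73.31
M3 S912
G1 X16.14 Y82.24 F784
G1 X14.77 Y85.10
G1 X12.31 Y82.52
G1 X12.96 Y75.12
G1 X20.94 Y63.53
M5
G0 X36.71 Y16.40
M3 S912
G1 X114.22 Y57.40 F784
G1 X7.33 Y49.81
G1 X26.46 Y79.79
G1 X115.24 Y41.61
G1 X17.90 Y56.14
M5
G0 X73.07 Y72.04
M3 S196
G1 X77.65 Y62.16 F4076
G1 X77.94 Y53.16
G1 X73.96 Y45.04
G1 X65.70 Y37.80
G1 X53.16 Y31.44
M5
G0 X115.34 Y65.12
M3 S912
G1 X110.33 Y61.68 F784
G1 X112.56 Y54.77
G1 X116.97 Y45.95
G1 X118.51 Y36.75
G1 X112.15 Y28.72
M5
G0 X22.87 Y18.40
M3 S912
G1 X39.39 Y23.60 F784
G1 X60.15 Y22.75
G1 X79.40 Y19.27
G1 X91.39 Y16.61
G1 X90.39 Y18.18
M5
G0 X0.00 Y0.00

1 u = 1 mm; y_m = 90.33 − y.

[1] `<path>` cubic bezier, #ff00ff→cut S912 F784: (12.20,73.31) → (16.14,82.24) → (14.77,85.10) → (12.31,82.52) → (12.96,75.12) → (20.94,63.53)

[2] `<polyline>` open polyline, #ff00ff→cut S912 F784: (36.71,16.40) → (114.22,57.40) → (7.33,49.81) → (26.46,79.79) → (115.24,41.61) → (17.90,56.14)

[3] `<path>` quadratic bezier, #0000ff→engrave S196 F4076: (73.07,72.04) → (77.65,62.16) → (77.94,53.16) → (73.96,45.04) → (65.70,37.80) → (53.16,31.44)

[4] `<path>` cubic bezier, #ff00ff→cut S912 F784: (115.34,65.12) → (110.33,61.68) → (112.56,54.77) → (116.97,45.95) → (118.51,36.75) → (112.15,28.72)

[5] `<path>` cubic bezier, #ff00ff→cut S912 F784: (22.87,18.40) → (39.39,23.60) → (60.15,22.75) → (79.40,19.27) → (91.39,16.61) → (90.39,18.18)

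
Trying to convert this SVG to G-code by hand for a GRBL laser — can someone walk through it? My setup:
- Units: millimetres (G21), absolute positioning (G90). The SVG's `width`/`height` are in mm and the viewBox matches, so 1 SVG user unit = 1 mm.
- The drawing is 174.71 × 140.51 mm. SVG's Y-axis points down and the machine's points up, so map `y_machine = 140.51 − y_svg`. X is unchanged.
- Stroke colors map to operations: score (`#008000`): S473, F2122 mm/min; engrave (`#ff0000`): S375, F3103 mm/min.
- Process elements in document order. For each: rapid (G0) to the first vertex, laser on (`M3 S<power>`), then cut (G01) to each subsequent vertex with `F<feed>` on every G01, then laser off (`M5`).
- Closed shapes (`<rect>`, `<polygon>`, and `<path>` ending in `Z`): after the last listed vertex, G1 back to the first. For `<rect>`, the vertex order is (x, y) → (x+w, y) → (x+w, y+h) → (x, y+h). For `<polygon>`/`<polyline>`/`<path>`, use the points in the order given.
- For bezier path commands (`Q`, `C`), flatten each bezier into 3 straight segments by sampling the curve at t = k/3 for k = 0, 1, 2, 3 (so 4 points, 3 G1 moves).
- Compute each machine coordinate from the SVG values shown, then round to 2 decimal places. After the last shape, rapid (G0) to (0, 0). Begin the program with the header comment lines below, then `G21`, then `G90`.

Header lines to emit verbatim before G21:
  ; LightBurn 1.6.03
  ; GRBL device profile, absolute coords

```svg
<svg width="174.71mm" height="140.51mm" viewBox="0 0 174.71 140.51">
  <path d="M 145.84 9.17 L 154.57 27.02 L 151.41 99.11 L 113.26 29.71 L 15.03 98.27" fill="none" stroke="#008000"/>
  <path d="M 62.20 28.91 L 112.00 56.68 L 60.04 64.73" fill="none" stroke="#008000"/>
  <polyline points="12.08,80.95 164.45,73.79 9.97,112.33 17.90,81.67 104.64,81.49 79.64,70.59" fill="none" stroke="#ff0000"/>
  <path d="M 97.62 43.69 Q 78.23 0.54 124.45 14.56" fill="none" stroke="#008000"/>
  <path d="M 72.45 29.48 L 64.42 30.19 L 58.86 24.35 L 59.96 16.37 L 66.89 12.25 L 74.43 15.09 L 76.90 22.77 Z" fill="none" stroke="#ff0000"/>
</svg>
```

; LightBurn 1.6.03
; GRBL device profile, absolute coords
G21
G90
G0 X145.84 Y131.34
M3 S473
G01 X154.57 Y113.49 F2122
G01 X151.41 Y41.40 F2122
G01 X113.26 Y110.80 F2122
G01 X15.03 Y42.24 F2122
M5
G0 X62.20 Y111.60
M3 S473
G01 X112.00 Y83.83 F2122
G01 X60.04 Y75.78 F2122
M5
G0 X12.08 Y59.56
M3 S375
G01 X164.45 Y66.72 F3103
G01 X9.97 Y28.18 F3103
G01 X17.90 Y58.84 F3103
G01 X104.64 Y59.02 F3103
G01 X79.64 Y69.92 F3103
M5
G0 X97.62 Y96.82
M3 S473
G01 X91.98 Y119.23 F2122
G01 X100.93 Y128.94 F2122
G01 X124.45 Y125.95 F2122
M5
G0 X72.45 Y111.03
M3 S375
G01 X64.42 Y110.32 F3103
G01 X58.86 Y116.16 F3103
G01 X59.96 Y124.14 F3103
G01 X66.89 Y128.26 F3103
G01 X74.43 Y125.42 F3103
G01 X76.90 Y117.74 F3103
G01 X72.45 Y111.03 F3103
M5
G0 X0.00 Y0.00

1 u = 1 mm; y_m = 140.51 − y.

[1] `<path>` open polyline, #008000→score S473 F2122: (145.84,131.34) → (154.57,113.49) → (151.41,41.40) → (113.26,110.80) → (15.03,42.24)

[2] `<path>` open polyline, #008000→score S473 F2122: (62.20,111.60) → (112.00,83.83) → (60.04,75.78)

[3] `<polyline>` open polyline, #ff0000→engrave S375 F3103: (12.08,59.56) → (164.45,66.72) → (9.97,28.18) → (17.90,58.84) → (104.64,59.02) → (79.64,69.92)

[4] `<path>` quadratic bezier, #008000→score S473 F2122: (97.62,96.82) → (91.98,119.23) → (100.93,128.94) → (124.45,125.95)

[5] `<path>` regular polygon, #ff0000→engrave S375 F3103: (72.45,111.03) → (64.42,110.32) → (58.86,116.16) → (59.96,124.14) → (66.89,128.26) → (74.43,125.42) → (76.90,117.74) → (72.45,111.03) (closed)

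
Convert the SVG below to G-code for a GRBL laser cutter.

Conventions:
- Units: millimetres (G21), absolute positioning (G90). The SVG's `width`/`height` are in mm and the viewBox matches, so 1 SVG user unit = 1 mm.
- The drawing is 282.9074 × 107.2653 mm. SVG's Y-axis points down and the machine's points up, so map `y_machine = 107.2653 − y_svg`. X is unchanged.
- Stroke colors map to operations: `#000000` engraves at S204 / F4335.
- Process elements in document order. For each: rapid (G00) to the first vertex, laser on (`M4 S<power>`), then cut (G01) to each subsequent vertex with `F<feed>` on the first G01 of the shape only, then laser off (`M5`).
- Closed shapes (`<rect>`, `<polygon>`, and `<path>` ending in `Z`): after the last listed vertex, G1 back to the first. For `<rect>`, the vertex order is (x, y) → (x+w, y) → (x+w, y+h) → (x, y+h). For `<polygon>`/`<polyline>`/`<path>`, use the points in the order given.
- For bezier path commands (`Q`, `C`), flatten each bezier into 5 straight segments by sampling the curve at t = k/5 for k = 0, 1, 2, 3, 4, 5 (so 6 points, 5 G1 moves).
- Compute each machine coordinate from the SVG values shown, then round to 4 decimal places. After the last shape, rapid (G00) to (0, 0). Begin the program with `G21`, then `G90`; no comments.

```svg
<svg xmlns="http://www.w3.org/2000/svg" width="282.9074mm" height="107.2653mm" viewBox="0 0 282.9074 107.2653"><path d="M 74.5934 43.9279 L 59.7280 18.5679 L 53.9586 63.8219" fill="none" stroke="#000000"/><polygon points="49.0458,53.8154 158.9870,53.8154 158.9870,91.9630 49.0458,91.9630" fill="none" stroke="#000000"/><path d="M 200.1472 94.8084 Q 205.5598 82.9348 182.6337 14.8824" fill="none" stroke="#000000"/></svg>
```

G21
G90
G00 X74.5934 Y63.3374
M4 S204
G01 X59.7280 Y88.6974 F4335
G01 X53.9586 Y43.4434
M5
G00 X49.0458 Y53.4499
M4 S204
G01 X158.9870 Y53.4499 F4335
G01 X158.9870 Y15.3023
G01 X49.0458 Y15.3023
G01 X49.0458 Y53.4499
M5
G00 X200.1472 Y12.4569
M4 S204
G01 X201.1787 Y19.4535 F4335
G01 X199.9431 Y30.9444
G01 X196.4404 Y46.9296
G01 X190.6706 Y67.4091
G01 X182.6337 Y92.3829
M5
G00 X0.0000 Y0.0000

1 u = 1 mm; y_m = 107.2653 − y.

[1] `<path>` open polyline, #000000→engrave S204 F4335: (74.5934,63.3374) → (59.7280,88.6974) → (53.9586,43.4434)

[2] `<polygon>` rectangle, #000000→engrave S204 F4335: (49.0458,53.4499) → (158.9870,53.4499) → (158.9870,15.3023) → (49.0458,15.3023) → (49.0458,53.4499) (closed)

[3] `<path>` quadratic bezier, #000000→engrave S204 F4335: (200.1472,12.4569) → (201.1787,19.4535) → (199.9431,30.9444) → (196.4404,46.9296) → (190.6706,67.4091) → (182.6337,92.3829)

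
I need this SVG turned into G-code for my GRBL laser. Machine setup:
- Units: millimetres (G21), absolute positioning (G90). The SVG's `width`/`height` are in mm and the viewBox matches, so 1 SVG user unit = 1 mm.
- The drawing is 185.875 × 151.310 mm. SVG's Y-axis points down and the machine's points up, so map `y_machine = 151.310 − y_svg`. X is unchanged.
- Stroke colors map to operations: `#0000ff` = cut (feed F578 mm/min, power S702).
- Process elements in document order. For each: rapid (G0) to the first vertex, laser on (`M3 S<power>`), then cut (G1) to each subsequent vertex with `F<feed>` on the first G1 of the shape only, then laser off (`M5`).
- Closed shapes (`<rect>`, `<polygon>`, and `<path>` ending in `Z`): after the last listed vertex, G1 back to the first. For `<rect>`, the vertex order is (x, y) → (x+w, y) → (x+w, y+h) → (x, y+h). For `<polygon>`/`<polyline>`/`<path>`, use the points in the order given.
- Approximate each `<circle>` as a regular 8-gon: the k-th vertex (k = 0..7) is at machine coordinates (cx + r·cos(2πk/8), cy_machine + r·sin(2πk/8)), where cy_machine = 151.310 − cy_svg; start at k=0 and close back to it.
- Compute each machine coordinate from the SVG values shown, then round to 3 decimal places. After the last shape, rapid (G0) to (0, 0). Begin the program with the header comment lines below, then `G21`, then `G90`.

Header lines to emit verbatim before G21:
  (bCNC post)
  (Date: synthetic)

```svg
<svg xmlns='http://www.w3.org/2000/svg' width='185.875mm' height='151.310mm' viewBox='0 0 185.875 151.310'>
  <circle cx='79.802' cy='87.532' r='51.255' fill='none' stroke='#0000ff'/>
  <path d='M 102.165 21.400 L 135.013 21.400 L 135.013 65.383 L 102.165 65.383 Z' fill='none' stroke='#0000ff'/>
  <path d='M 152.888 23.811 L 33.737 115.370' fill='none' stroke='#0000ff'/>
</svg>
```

viewBox `0 0 185.875 151.310` with mm width/height → 1 unit = 1 mm. Flip: y_m = 151.310 − y_svg.

**Shape 1** — `<circle>` circle, stroke `#0000ff` → cut (S702, F578). Machine vertices: (131.057,63.778) → (116.045,100.021) → (79.802,115.033) → (43.559,100.021) → (28.547,63.778) → (43.559,27.535) → (79.802,12.523) → (116.045,27.535) → (131.057,63.778). Closed: final G1 returns to the first vertex.

**Shape 2** — `<path>` rectangle, stroke `#0000ff` → cut (S702, F578). Machine vertices: (102.165,129.910) → (135.013,129.910) → (135.013,85.927) → (102.165,85.927) → (102.165,129.910). Closed: final G1 returns to the first vertex.

**Shape 3** — `<path>` line segment, stroke `#0000ff` → cut (S702, F578). Machine vertices: (152.888,127.499) → (33.737,35.940). Open path.

(bCNC post)
(Date: synthetic)
G21
G90
G0 X131.057 Y63.778
M3 S702
G1 X116.045 Y100.021 F578
G1 X79.802 Y115.033
G1 X43.559 Y100.021
G1 X28.547 Y63.778
G1 X43.559 Y27.535
G1 X79.802 Y12.523
G1 X116.045 Y27.535
G1 X131.057 Y63.778
M5
G0 X102.165 Y129.910
M3 S702
G1 X135.013 Y129.910 F578
G1 X135.013 Y85.927
G1 X102.165 Y85.927
G1 X102.165 Y129.910
M5
G0 X152.888 Y127.499
M3 S702
G1 X33.737 Y35.940 F578
M5
G0 X0.000 Y0.000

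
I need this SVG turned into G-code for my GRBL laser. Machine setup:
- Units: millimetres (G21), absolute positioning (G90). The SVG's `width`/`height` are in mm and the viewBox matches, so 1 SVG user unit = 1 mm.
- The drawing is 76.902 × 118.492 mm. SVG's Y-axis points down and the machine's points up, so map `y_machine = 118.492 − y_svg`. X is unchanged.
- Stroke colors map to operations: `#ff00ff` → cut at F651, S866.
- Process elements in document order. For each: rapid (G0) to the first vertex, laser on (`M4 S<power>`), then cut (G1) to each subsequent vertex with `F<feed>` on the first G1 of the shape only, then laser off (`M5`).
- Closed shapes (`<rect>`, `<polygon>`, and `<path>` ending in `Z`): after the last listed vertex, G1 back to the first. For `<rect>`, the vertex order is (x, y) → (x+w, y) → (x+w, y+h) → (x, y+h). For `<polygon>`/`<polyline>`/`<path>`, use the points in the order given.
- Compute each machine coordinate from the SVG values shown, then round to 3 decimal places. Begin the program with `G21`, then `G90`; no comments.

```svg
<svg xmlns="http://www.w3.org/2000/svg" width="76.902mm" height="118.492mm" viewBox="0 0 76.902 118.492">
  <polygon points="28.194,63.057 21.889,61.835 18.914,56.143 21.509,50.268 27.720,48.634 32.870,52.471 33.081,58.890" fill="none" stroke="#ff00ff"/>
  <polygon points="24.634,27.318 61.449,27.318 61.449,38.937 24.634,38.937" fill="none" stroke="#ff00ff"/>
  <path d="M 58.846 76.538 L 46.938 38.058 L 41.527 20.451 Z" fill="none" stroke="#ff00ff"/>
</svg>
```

G21
G90
G0 X28.194 Y55.435
M4 S866
G1 X21.889 Y56.657 F651
G1 X18.914 Y62.349
G1 X21.509 Y68.224
G1 X27.720 Y69.858
G1 X32.870 Y66.021
G1 X33.081 Y59.602
G1 X28.194 Y55.435
M5
G0 X24.634 Y91.174
M4 S866
G1 X61.449 Y91.174 F651
G1 X61.449 Y79.555
G1 X24.634 Y79.555
G1 X24.634 Y91.174
M5
G0 X58.846 Y41.954
M4 S866
G1 X46.938 Y80.434 F651
G1 X41.527 Y98.041
G1 X58.846 Y41.954
M5

1 u = 1 mm; y_m = 118.492 − y.

[1] `<polygon>` regular polygon, #ff00ff→cut S866 F651: (28.194,55.435) → (21.889,56.657) → (18.914,62.349) → (21.509,68.224) → (27.720,69.858) → (32.870,66.021) → (33.081,59.602) → (28.194,55.435) (closed)

[2] `<polygon>` rectangle, #ff00ff→cut S866 F651: (24.634,91.174) → (61.449,91.174) → (61.449,79.555) → (24.634,79.555) → (24.634,91.174) (closed)

[3] `<path>` closed polygon, #ff00ff→cut S866 F651: (58.846,41.954) → (46.938,80.434) → (41.527,98.041) → (58.846,41.954) (closed)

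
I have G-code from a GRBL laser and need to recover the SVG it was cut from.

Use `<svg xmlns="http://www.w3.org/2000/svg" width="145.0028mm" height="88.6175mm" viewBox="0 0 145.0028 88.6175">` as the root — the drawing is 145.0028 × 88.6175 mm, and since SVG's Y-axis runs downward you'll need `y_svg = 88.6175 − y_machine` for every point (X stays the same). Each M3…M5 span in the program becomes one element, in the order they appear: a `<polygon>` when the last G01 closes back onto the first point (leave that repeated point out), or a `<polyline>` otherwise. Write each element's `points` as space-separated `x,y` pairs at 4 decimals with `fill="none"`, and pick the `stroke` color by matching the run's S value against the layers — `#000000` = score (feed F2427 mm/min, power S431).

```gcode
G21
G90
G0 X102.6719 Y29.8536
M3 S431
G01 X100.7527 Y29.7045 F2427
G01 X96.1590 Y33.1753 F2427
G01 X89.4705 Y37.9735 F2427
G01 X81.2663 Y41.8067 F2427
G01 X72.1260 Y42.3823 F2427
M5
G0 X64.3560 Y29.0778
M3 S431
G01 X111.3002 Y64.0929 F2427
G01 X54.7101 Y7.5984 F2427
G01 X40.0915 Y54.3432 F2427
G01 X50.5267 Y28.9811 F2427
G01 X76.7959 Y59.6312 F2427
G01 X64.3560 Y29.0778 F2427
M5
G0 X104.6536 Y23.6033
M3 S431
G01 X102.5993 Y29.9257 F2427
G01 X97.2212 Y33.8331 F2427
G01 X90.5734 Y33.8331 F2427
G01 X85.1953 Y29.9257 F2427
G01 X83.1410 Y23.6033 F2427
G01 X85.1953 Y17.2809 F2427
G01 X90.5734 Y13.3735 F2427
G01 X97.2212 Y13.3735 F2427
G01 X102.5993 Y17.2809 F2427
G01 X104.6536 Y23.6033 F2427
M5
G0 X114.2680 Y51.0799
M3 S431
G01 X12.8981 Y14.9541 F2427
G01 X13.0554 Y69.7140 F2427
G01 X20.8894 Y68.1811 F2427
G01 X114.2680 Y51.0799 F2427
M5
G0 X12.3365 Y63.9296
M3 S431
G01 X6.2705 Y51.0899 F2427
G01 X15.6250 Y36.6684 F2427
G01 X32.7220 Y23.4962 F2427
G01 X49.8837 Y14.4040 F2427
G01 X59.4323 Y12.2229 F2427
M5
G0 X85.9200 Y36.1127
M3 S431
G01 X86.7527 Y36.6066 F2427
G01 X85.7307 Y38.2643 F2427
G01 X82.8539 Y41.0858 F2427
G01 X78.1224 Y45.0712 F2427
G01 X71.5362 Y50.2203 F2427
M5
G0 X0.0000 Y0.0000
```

Machine Y-up, SVG Y-down with viewBox height 88.6175, so y_svg = 88.6175 − y_machine; X carries over. Every run uses S431, so all elements get stroke `#000000` (score).

Run 1: The run is open, so emit a `<polyline>` with points (Y-flipped): 102.6719,58.7639 100.7527,58.9130 96.1590,55.4422 89.4705,50.6440 81.2663,46.8108 72.1260,46.2352.

Run 2: The run returns to its start, so emit a `<polygon>` with points (Y-flipped): 64.3560,59.5397 111.3002,24.5246 54.7101,81.0191 40.0915,34.2743 50.5267,59.6364 76.7959,28.9863.

Run 3: The run returns to its start, so emit a `<polygon>` with points (Y-flipped): 104.6536,65.0142 102.5993,58.6918 97.2212,54.7844 90.5734,54.7844 85.1953,58.6918 83.1410,65.0142 85.1953,71.3366 90.5734,75.2440 97.2212,75.2440 102.5993,71.3366.

Run 4: The run returns to its start, so emit a `<polygon>` with points (Y-flipped): 114.2680,37.5376 12.8981,73.6634 13.0554,18.9035 20.8894,20.4364.

Run 5: The run is open, so emit a `<polyline>` with points (Y-flipped): 12.3365,24.6879 6.2705,37.5276 15.6250,51.9491 32.7220,65.1213 49.8837,74.2135 59.4323,76.3946.

Run 6: The run is open, so emit a `<polyline>` with points (Y-flipped): 85.9200,52.5048 86.7527,52.0109 85.7307,50.3532 82.8539,47.5317 78.1224,43.5463 71.5362,38.3972.

<svg xmlns="http://www.w3.org/2000/svg" width="145.0028mm" height="88.6175mm" viewBox="0 0 145.0028 88.6175">
  <polyline points="102.6719,58.7639 100.7527,58.9130 96.1590,55.4422 89.4705,50.6440 81.2663,46.8108 72.1260,46.2352" fill="none" stroke="#000000"/>
  <polygon points="64.3560,59.5397 111.3002,24.5246 54.7101,81.0191 40.0915,34.2743 50.5267,59.6364 76.7959,28.9863" fill="none" stroke="#000000"/>
  <polygon points="104.6536,65.0142 102.5993,58.6918 97.2212,54.7844 90.5734,54.7844 85.1953,58.6918 83.1410,65.0142 85.1953,71.3366 90.5734,75.2440 97.2212,75.2440 102.5993,71.3366" fill="none" stroke="#000000"/>
  <polygon points="114.2680,37.5376 12.8981,73.6634 13.0554,18.9035 20.8894,20.4364" fill="none" stroke="#000000"/>
  <polyline points="12.3365,24.6879 6.2705,37.5276 15.6250,51.9491 32.7220,65.1213 49.8837,74.2135 59.4323,76.3946" fill="none" stroke="#000000"/>
  <polyline points="85.9200,52.5048 86.7527,52.0109 85.7307,50.3532 82.8539,47.5317 78.1224,43.5463 71.5362,38.3972" fill="none" stroke="#000000"/>
</svg>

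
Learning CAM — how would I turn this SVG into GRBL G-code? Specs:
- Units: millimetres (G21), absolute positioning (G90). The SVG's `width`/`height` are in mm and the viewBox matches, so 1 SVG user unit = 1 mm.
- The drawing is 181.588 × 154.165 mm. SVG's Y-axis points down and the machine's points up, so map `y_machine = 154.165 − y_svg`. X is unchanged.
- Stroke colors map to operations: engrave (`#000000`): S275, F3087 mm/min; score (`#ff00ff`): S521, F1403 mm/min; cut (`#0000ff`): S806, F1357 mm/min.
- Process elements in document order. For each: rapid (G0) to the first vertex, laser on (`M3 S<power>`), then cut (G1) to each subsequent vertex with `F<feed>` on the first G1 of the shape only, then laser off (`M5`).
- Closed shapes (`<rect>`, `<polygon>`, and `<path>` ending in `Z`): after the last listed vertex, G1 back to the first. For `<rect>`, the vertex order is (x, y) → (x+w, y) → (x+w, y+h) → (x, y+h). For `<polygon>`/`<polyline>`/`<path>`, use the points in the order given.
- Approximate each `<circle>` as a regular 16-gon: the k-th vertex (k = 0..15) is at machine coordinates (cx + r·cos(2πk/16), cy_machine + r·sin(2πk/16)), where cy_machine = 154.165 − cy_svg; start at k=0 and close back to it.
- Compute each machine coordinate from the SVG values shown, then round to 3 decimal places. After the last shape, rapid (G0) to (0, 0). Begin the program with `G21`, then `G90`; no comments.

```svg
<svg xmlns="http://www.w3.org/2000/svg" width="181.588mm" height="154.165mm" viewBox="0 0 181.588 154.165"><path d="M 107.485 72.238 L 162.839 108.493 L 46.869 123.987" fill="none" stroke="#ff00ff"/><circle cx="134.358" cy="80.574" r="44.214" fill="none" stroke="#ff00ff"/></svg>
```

G21
G90
G0 X107.485 Y81.927
M3 S521
G1 X162.839 Y45.672 F1403
G1 X46.869 Y30.178
M5
G0 X178.572 Y73.591
M3 S521
G1 X175.206 Y90.511 F1403
G1 X165.622 Y104.855
G1 X151.278 Y114.439
G1 X134.358 Y117.805
G1 X117.438 Y114.439
G1 X103.094 Y104.855
G1 X93.510 Y90.511
G1 X90.144 Y73.591
G1 X93.510 Y56.671
G1 X103.094 Y42.327
G1 X117.438 Y32.743
G1 X134.358 Y29.377
G1 X151.278 Y32.743
G1 X165.622 Y42.327
G1 X175.206 Y56.671
G1 X178.572 Y73.591
M5
G0 X0.000 Y0.000

1 u = 1 mm; y_m = 154.165 − y.

[1] `<path>` open polyline, #ff00ff→score S521 F1403: (107.485,81.927) → (162.839,45.672) → (46.869,30.178)

[2] `<circle>` circle, #ff00ff→score S521 F1403: (178.572,73.591) → (175.206,90.511) → (165.622,104.855) → (151.278,114.439) → (134.358,117.805) → (117.438,114.439) → (103.094,104.855) → (93.510,90.511) → (90.144,73.591) → (93.510,56.671) → (103.094,42.327) → (117.438,32.743) → (134.358,29.377) → (151.278,32.743) → (165.622,42.327) → (175.206,56.671) → (178.572,73.591) (closed)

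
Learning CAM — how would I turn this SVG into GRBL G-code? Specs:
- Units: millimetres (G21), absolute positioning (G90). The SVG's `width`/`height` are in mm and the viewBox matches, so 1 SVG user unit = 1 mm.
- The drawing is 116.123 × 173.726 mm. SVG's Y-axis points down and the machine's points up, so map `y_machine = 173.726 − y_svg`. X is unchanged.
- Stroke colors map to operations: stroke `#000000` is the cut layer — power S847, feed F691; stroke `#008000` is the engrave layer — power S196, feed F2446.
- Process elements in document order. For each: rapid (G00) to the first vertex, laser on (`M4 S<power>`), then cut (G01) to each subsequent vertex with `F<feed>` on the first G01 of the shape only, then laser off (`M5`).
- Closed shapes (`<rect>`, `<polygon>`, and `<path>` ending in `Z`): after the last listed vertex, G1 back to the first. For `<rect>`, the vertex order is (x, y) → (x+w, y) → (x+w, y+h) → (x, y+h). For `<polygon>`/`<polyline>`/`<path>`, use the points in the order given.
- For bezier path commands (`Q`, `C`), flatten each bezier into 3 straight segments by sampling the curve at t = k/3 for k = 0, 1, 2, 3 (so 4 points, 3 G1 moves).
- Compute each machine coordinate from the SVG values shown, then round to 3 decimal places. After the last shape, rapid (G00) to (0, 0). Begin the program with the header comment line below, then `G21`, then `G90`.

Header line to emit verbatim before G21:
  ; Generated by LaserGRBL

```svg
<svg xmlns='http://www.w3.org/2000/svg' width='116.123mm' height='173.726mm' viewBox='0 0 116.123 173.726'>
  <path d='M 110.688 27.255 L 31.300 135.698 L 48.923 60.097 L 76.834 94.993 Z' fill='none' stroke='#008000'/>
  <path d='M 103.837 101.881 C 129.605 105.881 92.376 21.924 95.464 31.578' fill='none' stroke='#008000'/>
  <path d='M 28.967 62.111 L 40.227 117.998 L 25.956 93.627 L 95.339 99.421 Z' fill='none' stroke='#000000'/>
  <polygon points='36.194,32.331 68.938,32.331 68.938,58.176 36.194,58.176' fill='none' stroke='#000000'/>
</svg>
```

Since the viewBox matches the mm dimensions, user units are millimetres directly. The only transform is the Y-flip y_m = 173.726 − y_svg.

Shape 1 is a closed polygon drawn with `<path>`. Its stroke #008000 means engrave at S196, F2446. After flipping Y the toolpath is (110.688,146.471) → (31.300,38.028) → (48.923,113.629) → (76.834,78.733) → (110.688,146.471), returning to the start.

Shape 2 is a cubic bezier drawn with `<path>`. Its stroke #008000 means engrave at S196, F2446. After flipping Y the toolpath is (103.837,71.845) → (112.432,90.439) → (101.989,127.323) → (95.464,142.148).

Shape 3 is a closed polygon drawn with `<path>`. Its stroke #000000 means cut at S847, F691. After flipping Y the toolpath is (28.967,111.615) → (40.227,55.728) → (25.956,80.099) → (95.339,74.305) → (28.967,111.615), returning to the start.

Shape 4 is a rectangle drawn with `<polygon>`. Its stroke #000000 means cut at S847, F691. After flipping Y the toolpath is (36.194,141.395) → (68.938,141.395) → (68.938,115.550) → (36.194,115.550) → (36.194,141.395), returning to the start.

; Generated by LaserGRBL
G21
G90
G00 X110.688 Y146.471
M4 S196
G01 X31.300 Y38.028 F2446
G01 X48.923 Y113.629
G01 X76.834 Y78.733
G01 X110.688 Y146.471
M5
G00 X103.837 Y71.845
M4 S196
G01 X112.432 Y90.439 F2446
G01 X101.989 Y127.323
G01 X95.464 Y142.148
M5
G00 X28.967 Y111.615
M4 S847
G01 X40.227 Y55.728 F691
G01 X25.956 Y80.099
G01 X95.339 Y74.305
G01 X28.967 Y111.615
M5
G00 X36.194 Y141.395
M4 S847
G01 X68.938 Y141.395 F691
G01 X68.938 Y115.550
G01 X36.194 Y115.550
G01 X36.194 Y141.395
M5
G00 X0.000 Y0.000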